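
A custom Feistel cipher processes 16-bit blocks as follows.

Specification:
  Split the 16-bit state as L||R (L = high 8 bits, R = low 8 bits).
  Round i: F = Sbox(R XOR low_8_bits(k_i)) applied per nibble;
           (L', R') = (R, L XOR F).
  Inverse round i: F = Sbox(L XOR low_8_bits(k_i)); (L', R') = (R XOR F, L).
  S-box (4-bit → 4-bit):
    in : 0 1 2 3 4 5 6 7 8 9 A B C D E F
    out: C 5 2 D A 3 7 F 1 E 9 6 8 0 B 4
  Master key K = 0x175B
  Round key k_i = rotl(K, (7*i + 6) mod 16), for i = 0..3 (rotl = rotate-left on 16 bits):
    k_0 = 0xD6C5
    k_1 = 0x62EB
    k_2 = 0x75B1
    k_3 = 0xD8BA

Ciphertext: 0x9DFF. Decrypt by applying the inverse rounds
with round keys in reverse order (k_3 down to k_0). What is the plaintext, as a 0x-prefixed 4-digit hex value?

0xE91D

s_0 = ciphertext = 0x9DFF
s_1 = InvRound(s_0, k_3) = 0xD09D
s_2 = InvRound(s_1, k_2) = 0xE8D0
s_3 = InvRound(s_2, k_1) = 0x1DE8
s_4 = InvRound(s_3, k_0) = 0xE91D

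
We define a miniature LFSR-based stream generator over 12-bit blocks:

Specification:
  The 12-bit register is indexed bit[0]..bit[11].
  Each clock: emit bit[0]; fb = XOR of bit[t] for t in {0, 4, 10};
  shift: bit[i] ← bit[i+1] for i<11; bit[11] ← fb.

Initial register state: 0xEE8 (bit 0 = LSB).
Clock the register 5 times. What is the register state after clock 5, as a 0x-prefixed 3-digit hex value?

reg_0 = 0xEE8
clock 1: out=0, reg = 0xF74
clock 2: out=0, reg = 0x7BA
clock 3: out=0, reg = 0x3DD
clock 4: out=1, reg = 0x1EE
clock 5: out=0, reg = 0x0F7

0x0F7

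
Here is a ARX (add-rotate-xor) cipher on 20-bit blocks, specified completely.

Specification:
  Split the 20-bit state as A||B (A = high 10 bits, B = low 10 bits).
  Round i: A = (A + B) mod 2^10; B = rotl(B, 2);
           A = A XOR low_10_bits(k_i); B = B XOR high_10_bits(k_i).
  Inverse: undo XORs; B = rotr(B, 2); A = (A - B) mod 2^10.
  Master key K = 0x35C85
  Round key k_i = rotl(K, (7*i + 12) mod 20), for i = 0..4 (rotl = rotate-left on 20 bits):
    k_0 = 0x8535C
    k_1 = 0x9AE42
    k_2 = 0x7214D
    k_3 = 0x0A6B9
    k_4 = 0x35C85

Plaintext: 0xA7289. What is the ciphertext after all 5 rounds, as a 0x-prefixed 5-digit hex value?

0x5D41E

s_0 = plaintext = 0xA7289
s_1 = Round(s_0, k_0) = 0x9E432
s_2 = Round(s_1, k_1) = 0x3A6A3
s_3 = Round(s_2, k_2) = 0xB0746
s_4 = Round(s_3, k_3) = 0x2F932
s_5 = Round(s_4, k_4) = 0x5D41E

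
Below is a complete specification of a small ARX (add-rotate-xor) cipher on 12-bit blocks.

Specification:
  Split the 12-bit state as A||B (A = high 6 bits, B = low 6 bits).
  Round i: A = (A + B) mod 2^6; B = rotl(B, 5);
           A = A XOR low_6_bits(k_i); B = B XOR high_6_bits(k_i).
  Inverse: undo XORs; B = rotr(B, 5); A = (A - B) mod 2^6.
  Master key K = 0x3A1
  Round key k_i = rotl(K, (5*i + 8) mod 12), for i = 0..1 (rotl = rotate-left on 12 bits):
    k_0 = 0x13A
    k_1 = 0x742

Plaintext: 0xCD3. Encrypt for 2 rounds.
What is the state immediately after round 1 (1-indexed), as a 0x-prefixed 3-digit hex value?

s_0 = plaintext = 0xCD3
s_1 = Round(s_0, k_0) = 0xF2D
s_2 = Round(s_1, k_1) = 0xAEB

0xF2D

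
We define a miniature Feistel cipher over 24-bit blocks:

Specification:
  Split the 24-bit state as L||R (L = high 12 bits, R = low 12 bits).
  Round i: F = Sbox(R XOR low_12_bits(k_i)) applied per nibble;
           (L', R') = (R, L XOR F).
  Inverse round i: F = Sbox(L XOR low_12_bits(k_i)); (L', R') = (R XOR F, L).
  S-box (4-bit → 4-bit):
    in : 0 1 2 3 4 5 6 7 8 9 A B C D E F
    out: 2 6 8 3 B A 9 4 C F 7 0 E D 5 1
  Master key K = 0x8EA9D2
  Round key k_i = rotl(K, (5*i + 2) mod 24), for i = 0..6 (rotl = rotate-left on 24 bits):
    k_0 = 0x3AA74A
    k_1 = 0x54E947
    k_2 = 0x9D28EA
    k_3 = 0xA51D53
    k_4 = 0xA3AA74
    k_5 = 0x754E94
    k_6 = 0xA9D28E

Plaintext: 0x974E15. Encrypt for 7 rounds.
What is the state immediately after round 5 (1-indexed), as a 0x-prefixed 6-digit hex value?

0xE959A7

s_0 = plaintext = 0x974E15
s_1 = Round(s_0, k_0) = 0xE156D5
s_2 = Round(s_1, k_1) = 0x6D5FED
s_3 = Round(s_2, k_2) = 0xFED2F1
s_4 = Round(s_3, k_3) = 0x2F1E95
s_5 = Round(s_4, k_4) = 0xE959A7
s_6 = Round(s_5, k_5) = 0x9A7AA6
s_7 = Round(s_6, k_6) = 0xAA652B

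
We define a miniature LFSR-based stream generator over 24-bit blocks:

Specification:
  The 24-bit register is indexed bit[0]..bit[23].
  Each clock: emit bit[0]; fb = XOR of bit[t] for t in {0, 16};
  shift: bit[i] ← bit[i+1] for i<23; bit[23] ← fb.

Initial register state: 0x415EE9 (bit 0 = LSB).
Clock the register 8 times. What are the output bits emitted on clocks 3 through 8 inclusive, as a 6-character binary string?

010111

reg_0 = 0x415EE9
clock 1: out=1, reg = 0x20AF74
clock 2: out=0, reg = 0x1057BA
clock 3: out=0, reg = 0x082BDD
clock 4: out=1, reg = 0x8415EE
clock 5: out=0, reg = 0x420AF7
clock 6: out=1, reg = 0xA1057B
clock 7: out=1, reg = 0x5082BD
clock 8: out=1, reg = 0xA8415E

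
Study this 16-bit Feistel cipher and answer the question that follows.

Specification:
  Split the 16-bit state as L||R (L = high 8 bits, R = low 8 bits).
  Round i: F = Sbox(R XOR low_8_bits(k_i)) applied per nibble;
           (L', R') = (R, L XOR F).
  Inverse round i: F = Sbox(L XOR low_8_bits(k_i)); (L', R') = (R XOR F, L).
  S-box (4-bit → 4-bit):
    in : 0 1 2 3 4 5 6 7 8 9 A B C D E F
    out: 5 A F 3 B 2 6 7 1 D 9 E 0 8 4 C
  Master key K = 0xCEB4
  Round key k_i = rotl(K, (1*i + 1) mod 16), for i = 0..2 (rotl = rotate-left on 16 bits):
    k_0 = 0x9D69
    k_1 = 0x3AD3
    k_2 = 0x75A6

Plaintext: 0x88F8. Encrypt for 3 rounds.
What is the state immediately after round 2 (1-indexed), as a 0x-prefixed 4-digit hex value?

s_0 = plaintext = 0x88F8
s_1 = Round(s_0, k_0) = 0xF852
s_2 = Round(s_1, k_1) = 0x52E2
s_3 = Round(s_2, k_2) = 0xE2E9

0x52E2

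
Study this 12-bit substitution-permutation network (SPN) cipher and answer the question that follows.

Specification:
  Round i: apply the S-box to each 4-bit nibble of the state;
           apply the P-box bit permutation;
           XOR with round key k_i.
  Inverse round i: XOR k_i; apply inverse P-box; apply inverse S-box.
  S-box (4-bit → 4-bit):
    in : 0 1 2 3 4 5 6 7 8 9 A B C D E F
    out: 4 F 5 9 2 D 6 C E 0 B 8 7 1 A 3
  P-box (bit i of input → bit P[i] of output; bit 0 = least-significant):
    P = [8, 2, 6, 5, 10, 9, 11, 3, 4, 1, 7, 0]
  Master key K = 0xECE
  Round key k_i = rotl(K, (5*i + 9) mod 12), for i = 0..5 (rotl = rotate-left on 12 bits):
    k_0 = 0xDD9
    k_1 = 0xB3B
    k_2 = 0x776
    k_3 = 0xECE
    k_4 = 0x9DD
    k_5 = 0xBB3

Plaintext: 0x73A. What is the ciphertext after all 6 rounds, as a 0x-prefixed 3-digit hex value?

s_0 = plaintext = 0x73A
s_1 = Round(s_0, k_0) = 0x874
s_2 = Round(s_1, k_1) = 0x3B4
s_3 = Round(s_2, k_2) = 0x76B
s_4 = Round(s_3, k_3) = 0x46F
s_5 = Round(s_4, k_4) = 0x2DB
s_6 = Round(s_5, k_5) = 0xF03

0xF03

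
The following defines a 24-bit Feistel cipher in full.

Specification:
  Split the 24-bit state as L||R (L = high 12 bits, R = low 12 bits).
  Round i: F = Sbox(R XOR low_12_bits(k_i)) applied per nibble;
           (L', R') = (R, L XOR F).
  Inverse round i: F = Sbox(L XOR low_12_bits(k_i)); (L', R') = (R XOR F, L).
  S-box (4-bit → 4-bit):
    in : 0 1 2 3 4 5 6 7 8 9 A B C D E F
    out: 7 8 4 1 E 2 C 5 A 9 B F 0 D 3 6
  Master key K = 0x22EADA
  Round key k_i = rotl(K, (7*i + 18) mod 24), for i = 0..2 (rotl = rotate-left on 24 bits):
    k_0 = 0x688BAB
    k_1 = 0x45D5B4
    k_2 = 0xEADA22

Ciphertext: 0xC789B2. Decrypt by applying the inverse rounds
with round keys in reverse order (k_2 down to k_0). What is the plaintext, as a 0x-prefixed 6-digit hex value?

s_0 = ciphertext = 0xC789B2
s_1 = InvRound(s_0, k_2) = 0x599C78
s_2 = InvRound(s_1, k_1) = 0xB35599
s_3 = InvRound(s_2, k_0) = 0x20AB35

0x20AB35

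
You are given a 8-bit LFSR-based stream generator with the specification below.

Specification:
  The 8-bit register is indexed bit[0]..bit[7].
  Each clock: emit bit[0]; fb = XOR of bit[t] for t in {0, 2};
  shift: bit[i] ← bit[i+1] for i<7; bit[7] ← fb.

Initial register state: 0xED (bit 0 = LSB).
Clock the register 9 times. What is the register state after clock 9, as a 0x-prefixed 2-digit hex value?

reg_0 = 0xED
clock 1: out=1, reg = 0x76
clock 2: out=0, reg = 0xBB
clock 3: out=1, reg = 0xDD
clock 4: out=1, reg = 0x6E
clock 5: out=0, reg = 0xB7
clock 6: out=1, reg = 0x5B
clock 7: out=1, reg = 0xAD
clock 8: out=1, reg = 0x56
clock 9: out=0, reg = 0xAB

0xAB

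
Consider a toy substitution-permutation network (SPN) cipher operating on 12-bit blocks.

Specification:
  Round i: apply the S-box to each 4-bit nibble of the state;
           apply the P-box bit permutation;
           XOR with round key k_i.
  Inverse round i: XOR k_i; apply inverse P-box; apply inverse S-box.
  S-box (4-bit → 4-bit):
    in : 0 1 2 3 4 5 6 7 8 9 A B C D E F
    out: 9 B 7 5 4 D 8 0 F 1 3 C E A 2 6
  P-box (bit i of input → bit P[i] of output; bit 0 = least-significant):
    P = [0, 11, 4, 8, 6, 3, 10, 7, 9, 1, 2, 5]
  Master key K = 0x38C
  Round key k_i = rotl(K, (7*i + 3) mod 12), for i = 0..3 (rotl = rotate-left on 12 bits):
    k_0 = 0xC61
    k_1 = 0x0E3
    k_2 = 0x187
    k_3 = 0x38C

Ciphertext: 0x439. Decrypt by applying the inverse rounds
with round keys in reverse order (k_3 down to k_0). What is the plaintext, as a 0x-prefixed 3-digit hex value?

s_0 = ciphertext = 0x439
s_1 = InvRound(s_0, k_3) = 0x5B5
s_2 = InvRound(s_1, k_2) = 0xD44
s_3 = InvRound(s_2, k_1) = 0xCB1
s_4 = InvRound(s_3, k_0) = 0x704

0x704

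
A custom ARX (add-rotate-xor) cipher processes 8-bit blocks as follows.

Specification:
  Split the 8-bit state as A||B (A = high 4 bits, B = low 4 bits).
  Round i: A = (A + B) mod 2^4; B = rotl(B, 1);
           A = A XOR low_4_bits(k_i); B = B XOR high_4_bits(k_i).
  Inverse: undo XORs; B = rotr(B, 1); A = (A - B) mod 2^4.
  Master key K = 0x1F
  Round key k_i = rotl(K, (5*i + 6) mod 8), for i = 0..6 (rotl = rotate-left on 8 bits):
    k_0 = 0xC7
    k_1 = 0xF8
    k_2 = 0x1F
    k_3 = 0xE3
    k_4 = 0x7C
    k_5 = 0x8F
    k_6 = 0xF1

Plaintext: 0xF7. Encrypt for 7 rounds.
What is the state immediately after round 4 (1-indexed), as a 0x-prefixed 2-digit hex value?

s_0 = plaintext = 0xF7
s_1 = Round(s_0, k_0) = 0x12
s_2 = Round(s_1, k_1) = 0xBB
s_3 = Round(s_2, k_2) = 0x96
s_4 = Round(s_3, k_3) = 0xC2
s_5 = Round(s_4, k_4) = 0x23
s_6 = Round(s_5, k_5) = 0xAE
s_7 = Round(s_6, k_6) = 0x92

0xC2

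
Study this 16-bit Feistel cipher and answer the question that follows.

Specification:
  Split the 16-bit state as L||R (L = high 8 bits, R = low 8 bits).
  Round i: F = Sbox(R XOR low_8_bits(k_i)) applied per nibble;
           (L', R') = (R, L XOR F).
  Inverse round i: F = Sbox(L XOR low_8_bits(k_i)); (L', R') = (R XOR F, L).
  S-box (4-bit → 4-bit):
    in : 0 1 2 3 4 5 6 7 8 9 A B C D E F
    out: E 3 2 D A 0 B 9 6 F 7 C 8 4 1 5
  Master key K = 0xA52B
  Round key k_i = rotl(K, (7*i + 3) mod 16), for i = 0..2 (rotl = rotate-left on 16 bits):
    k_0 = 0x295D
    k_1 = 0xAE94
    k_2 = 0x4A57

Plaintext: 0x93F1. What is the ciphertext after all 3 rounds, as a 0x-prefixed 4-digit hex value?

s_0 = plaintext = 0x93F1
s_1 = Round(s_0, k_0) = 0xF1EB
s_2 = Round(s_1, k_1) = 0xEB64
s_3 = Round(s_2, k_2) = 0x6436

0x6436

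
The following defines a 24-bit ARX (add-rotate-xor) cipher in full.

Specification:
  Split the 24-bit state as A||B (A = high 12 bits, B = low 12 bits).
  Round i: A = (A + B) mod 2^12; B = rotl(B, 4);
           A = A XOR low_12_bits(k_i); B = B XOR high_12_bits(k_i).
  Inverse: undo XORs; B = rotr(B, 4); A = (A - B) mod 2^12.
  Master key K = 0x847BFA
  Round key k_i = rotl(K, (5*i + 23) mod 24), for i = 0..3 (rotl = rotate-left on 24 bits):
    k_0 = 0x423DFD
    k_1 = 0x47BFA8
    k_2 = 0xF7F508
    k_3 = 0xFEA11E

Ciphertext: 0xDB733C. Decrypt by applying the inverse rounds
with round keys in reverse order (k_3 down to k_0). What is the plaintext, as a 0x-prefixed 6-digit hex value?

s_0 = ciphertext = 0xDB733C
s_1 = InvRound(s_0, k_3) = 0x5DC6CD
s_2 = InvRound(s_1, k_2) = 0xE3929B
s_3 = InvRound(s_2, k_1) = 0x12306E
s_4 = InvRound(s_3, k_0) = 0xF9AD44

0xF9AD44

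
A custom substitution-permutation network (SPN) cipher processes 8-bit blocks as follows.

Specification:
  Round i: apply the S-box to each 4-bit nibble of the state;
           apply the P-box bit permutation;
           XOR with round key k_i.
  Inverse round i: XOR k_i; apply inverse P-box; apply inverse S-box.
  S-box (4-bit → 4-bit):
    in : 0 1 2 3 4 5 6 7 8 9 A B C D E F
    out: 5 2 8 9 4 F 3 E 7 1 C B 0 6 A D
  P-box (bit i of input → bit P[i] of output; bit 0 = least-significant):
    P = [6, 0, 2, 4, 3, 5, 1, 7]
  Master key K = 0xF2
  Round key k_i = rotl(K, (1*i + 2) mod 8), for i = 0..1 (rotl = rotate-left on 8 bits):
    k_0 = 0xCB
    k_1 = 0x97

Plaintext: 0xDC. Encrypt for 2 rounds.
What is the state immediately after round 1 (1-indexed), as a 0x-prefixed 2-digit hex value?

s_0 = plaintext = 0xDC
s_1 = Round(s_0, k_0) = 0xE9
s_2 = Round(s_1, k_1) = 0x77

0xE9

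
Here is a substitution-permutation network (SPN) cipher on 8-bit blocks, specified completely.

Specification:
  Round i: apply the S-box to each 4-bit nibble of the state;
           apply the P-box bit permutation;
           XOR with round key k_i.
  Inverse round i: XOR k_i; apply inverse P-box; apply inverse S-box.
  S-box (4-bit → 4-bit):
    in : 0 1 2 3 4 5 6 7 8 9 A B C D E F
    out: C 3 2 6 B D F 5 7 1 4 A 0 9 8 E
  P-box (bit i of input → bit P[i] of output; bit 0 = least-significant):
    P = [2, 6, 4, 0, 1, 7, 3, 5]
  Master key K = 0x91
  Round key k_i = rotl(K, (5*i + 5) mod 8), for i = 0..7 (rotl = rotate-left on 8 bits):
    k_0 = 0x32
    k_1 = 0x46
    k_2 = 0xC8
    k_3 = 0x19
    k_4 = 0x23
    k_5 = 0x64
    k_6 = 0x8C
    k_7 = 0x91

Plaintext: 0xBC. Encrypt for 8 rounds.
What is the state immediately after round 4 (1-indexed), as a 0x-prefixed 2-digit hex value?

s_0 = plaintext = 0xBC
s_1 = Round(s_0, k_0) = 0x92
s_2 = Round(s_1, k_1) = 0x04
s_3 = Round(s_2, k_2) = 0xA5
s_4 = Round(s_3, k_3) = 0x04
s_5 = Round(s_4, k_4) = 0x4E
s_6 = Round(s_5, k_5) = 0xC7
s_7 = Round(s_6, k_6) = 0x98
s_8 = Round(s_7, k_7) = 0xC7

0x04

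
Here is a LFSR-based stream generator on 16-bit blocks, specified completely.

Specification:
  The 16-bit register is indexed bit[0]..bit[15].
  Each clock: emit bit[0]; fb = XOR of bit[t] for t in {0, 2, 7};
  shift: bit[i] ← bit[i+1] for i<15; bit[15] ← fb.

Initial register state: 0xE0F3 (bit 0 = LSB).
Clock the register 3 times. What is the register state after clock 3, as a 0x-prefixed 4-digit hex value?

0xDC1E

reg_0 = 0xE0F3
clock 1: out=1, reg = 0x7079
clock 2: out=1, reg = 0xB83C
clock 3: out=0, reg = 0xDC1E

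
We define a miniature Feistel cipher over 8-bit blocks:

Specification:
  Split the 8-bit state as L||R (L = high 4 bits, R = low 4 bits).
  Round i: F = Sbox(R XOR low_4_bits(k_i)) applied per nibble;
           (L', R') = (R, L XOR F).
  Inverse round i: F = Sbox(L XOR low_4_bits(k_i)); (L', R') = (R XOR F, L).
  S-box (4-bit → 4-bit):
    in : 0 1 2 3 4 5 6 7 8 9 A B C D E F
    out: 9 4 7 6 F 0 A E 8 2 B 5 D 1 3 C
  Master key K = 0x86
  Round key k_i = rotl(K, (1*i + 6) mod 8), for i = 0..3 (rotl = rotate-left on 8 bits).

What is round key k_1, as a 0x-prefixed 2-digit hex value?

K = 0x86
k_0 = rotl(K, (1*0+6) mod 8) = rotl(K, 6) = 0xA1
k_1 = rotl(K, (1*1+6) mod 8) = rotl(K, 7) = 0x43

0x43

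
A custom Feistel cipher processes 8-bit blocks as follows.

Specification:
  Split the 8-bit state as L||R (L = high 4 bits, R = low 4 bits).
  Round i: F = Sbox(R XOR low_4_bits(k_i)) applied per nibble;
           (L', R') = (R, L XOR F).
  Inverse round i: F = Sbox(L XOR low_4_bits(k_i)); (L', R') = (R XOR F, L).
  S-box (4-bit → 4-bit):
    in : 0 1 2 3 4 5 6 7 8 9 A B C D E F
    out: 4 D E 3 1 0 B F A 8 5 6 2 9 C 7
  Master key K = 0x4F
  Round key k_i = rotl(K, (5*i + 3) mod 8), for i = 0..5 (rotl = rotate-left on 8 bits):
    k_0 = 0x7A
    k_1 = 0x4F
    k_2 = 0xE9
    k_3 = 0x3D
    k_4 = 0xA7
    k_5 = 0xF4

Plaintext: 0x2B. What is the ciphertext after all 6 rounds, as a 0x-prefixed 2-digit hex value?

s_0 = plaintext = 0x2B
s_1 = Round(s_0, k_0) = 0xBF
s_2 = Round(s_1, k_1) = 0xFF
s_3 = Round(s_2, k_2) = 0xF4
s_4 = Round(s_3, k_3) = 0x47
s_5 = Round(s_4, k_4) = 0x70
s_6 = Round(s_5, k_5) = 0x06

0x06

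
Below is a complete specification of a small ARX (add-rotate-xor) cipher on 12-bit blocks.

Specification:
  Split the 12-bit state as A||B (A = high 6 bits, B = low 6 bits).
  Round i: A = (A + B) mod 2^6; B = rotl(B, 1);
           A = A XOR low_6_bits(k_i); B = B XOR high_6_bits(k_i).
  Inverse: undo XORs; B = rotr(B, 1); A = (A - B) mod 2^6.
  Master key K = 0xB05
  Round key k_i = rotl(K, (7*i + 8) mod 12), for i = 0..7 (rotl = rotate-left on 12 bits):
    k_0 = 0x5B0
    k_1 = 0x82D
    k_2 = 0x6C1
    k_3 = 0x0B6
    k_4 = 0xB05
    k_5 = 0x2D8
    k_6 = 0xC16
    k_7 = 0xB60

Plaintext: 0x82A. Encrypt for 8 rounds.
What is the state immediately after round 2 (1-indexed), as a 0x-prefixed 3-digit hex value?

0x426

s_0 = plaintext = 0x82A
s_1 = Round(s_0, k_0) = 0xE83
s_2 = Round(s_1, k_1) = 0x426
s_3 = Round(s_2, k_2) = 0xDD6
s_4 = Round(s_3, k_3) = 0xEEE
s_5 = Round(s_4, k_4) = 0xB31
s_6 = Round(s_5, k_5) = 0x168
s_7 = Round(s_6, k_6) = 0xEE1
s_8 = Round(s_7, k_7) = 0xF2E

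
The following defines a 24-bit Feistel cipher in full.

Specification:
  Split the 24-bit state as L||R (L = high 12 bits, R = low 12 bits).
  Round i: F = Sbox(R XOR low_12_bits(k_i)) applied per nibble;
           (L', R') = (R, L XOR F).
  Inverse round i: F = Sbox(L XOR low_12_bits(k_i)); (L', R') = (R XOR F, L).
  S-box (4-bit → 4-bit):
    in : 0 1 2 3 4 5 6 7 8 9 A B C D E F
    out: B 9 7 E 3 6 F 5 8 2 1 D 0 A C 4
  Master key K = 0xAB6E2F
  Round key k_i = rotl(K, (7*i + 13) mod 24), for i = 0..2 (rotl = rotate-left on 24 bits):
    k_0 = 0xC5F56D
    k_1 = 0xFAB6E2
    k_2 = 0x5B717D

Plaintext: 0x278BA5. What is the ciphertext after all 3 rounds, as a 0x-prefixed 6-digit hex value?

0x382934

s_0 = plaintext = 0x278BA5
s_1 = Round(s_0, k_0) = 0xBA5E70
s_2 = Round(s_1, k_1) = 0xE70382
s_3 = Round(s_2, k_2) = 0x382934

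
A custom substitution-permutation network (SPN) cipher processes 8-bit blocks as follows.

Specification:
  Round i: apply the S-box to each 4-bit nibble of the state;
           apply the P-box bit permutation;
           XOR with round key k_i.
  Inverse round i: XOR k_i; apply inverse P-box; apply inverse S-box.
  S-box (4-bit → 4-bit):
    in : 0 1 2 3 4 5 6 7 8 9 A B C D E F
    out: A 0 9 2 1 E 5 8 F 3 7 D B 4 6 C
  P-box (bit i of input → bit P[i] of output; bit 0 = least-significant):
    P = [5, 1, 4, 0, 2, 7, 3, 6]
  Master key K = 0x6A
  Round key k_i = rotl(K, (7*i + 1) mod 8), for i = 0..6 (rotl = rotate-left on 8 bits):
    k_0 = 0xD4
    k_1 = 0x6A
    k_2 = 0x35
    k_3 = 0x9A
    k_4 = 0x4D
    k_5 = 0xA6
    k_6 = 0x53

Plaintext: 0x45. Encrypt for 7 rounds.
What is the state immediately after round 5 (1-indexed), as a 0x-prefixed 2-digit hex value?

s_0 = plaintext = 0x45
s_1 = Round(s_0, k_0) = 0xC3
s_2 = Round(s_1, k_1) = 0xAC
s_3 = Round(s_2, k_2) = 0x9A
s_4 = Round(s_3, k_3) = 0x2C
s_5 = Round(s_4, k_4) = 0x2A
s_6 = Round(s_5, k_5) = 0xD0
s_7 = Round(s_6, k_6) = 0x58

0x2A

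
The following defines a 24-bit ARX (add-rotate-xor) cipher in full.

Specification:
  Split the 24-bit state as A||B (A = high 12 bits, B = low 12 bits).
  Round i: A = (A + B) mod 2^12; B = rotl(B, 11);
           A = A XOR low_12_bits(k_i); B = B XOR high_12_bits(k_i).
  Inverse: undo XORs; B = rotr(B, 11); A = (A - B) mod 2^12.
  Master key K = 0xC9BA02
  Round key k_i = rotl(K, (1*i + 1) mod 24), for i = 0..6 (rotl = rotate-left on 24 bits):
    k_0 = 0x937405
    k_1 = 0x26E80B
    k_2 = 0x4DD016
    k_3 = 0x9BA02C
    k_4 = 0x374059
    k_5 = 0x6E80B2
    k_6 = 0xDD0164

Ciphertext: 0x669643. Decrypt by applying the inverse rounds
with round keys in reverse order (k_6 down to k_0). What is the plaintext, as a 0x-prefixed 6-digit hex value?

0x49ABD5

s_0 = ciphertext = 0x669643
s_1 = InvRound(s_0, k_6) = 0xFE6727
s_2 = InvRound(s_1, k_5) = 0xBB639E
s_3 = InvRound(s_2, k_4) = 0xA1B1D4
s_4 = InvRound(s_3, k_3) = 0x95A0DD
s_5 = InvRound(s_4, k_2) = 0x14C800
s_6 = InvRound(s_5, k_1) = 0x46A4DD
s_7 = InvRound(s_6, k_0) = 0x49ABD5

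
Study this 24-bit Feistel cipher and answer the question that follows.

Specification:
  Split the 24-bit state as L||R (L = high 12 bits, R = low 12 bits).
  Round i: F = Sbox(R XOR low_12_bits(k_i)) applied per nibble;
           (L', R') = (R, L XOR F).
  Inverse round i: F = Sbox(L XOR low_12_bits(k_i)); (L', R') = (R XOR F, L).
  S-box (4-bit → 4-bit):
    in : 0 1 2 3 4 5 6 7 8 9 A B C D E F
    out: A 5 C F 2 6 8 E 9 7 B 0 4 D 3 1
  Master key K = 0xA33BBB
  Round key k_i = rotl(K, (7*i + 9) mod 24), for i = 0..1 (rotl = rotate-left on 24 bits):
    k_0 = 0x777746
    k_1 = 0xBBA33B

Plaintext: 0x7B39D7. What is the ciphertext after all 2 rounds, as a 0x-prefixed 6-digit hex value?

0x4C67CA

s_0 = plaintext = 0x7B39D7
s_1 = Round(s_0, k_0) = 0x9D74C6
s_2 = Round(s_1, k_1) = 0x4C67CA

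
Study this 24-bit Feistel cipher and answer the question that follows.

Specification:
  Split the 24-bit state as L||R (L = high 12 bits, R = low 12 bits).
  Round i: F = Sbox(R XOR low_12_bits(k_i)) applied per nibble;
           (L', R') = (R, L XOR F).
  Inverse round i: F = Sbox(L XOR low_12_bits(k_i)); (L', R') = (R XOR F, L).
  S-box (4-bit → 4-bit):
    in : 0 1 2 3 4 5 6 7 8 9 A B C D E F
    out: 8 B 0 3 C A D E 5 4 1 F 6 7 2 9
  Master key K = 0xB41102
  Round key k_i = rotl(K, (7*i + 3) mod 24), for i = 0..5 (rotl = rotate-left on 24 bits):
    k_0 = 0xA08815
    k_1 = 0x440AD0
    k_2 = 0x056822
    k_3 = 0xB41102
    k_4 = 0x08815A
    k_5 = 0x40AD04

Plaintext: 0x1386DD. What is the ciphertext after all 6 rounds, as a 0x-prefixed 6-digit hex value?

s_0 = plaintext = 0x1386DD
s_1 = Round(s_0, k_0) = 0x6DD35D
s_2 = Round(s_1, k_1) = 0x35D28A
s_3 = Round(s_2, k_2) = 0x28A248
s_4 = Round(s_3, k_3) = 0x24814B
s_5 = Round(s_4, k_4) = 0x14BAF3
s_6 = Round(s_5, k_5) = 0xAF3FD5

0xAF3FD5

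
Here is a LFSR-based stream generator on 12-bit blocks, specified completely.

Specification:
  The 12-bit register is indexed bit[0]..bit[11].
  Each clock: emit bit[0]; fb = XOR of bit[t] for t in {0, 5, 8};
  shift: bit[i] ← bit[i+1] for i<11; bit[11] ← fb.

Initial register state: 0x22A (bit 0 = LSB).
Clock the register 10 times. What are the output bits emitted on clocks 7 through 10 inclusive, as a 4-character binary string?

0001

reg_0 = 0x22A
clock 1: out=0, reg = 0x915
clock 2: out=1, reg = 0x48A
clock 3: out=0, reg = 0x245
clock 4: out=1, reg = 0x922
clock 5: out=0, reg = 0x491
clock 6: out=1, reg = 0xA48
clock 7: out=0, reg = 0x524
clock 8: out=0, reg = 0x292
clock 9: out=0, reg = 0x149
clock 10: out=1, reg = 0x0A4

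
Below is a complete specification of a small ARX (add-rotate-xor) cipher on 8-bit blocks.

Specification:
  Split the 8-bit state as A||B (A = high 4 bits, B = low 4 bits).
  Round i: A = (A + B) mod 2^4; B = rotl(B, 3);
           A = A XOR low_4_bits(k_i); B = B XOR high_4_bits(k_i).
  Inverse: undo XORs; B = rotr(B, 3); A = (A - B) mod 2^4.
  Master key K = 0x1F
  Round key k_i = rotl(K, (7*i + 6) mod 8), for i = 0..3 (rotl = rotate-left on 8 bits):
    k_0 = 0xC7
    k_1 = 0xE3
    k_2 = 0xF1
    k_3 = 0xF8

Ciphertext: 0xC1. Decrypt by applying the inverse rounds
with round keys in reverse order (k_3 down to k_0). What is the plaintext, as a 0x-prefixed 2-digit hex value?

0x83

s_0 = ciphertext = 0xC1
s_1 = InvRound(s_0, k_3) = 0x7D
s_2 = InvRound(s_1, k_2) = 0x24
s_3 = InvRound(s_2, k_1) = 0xC5
s_4 = InvRound(s_3, k_0) = 0x83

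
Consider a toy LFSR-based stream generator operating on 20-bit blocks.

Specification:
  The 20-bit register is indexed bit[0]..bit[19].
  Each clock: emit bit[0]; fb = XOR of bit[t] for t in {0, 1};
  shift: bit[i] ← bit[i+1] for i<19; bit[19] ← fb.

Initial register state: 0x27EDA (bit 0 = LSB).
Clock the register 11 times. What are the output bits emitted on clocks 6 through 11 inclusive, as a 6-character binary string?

011011

reg_0 = 0x27EDA
clock 1: out=0, reg = 0x93F6D
clock 2: out=1, reg = 0xC9FB6
clock 3: out=0, reg = 0xE4FDB
clock 4: out=1, reg = 0x727ED
clock 5: out=1, reg = 0xB93F6
clock 6: out=0, reg = 0xDC9FB
clock 7: out=1, reg = 0x6E4FD
clock 8: out=1, reg = 0xB727E
clock 9: out=0, reg = 0xDB93F
clock 10: out=1, reg = 0x6DC9F
clock 11: out=1, reg = 0x36E4F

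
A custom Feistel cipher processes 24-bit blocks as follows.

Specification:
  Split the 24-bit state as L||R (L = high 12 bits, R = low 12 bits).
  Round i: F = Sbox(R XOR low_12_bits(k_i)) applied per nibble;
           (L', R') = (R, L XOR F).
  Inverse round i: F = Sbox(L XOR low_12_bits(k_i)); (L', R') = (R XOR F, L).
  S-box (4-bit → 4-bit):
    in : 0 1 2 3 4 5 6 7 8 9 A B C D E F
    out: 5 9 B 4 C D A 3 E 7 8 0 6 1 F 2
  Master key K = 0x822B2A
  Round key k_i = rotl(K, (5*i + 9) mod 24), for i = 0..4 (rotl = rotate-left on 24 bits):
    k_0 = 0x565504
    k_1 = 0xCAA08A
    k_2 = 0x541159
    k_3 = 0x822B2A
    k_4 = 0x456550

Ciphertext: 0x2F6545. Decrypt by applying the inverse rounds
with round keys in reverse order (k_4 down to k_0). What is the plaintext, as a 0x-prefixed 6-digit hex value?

0xE21274

s_0 = ciphertext = 0x2F6545
s_1 = InvRound(s_0, k_4) = 0x6CF2F6
s_2 = InvRound(s_1, k_3) = 0x30B6CF
s_3 = InvRound(s_2, k_2) = 0xD1430B
s_4 = InvRound(s_3, k_1) = 0x274D14
s_5 = InvRound(s_4, k_0) = 0xE21274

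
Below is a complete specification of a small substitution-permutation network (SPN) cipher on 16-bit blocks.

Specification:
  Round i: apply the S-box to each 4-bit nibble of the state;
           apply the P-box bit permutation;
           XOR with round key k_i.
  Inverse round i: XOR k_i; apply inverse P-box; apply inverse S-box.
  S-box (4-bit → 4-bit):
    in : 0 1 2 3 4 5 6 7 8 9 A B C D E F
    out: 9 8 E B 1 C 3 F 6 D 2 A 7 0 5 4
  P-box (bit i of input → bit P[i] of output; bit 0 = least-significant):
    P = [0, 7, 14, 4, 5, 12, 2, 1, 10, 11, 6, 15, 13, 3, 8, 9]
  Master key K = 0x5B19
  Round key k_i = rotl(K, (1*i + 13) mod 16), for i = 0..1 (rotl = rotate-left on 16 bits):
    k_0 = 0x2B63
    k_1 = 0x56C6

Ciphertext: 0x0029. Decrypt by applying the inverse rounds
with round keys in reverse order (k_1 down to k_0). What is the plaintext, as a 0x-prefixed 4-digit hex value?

s_0 = ciphertext = 0x0029
s_1 = InvRound(s_0, k_1) = 0xBE7C
s_2 = InvRound(s_1, k_0) = 0x8020

0x8020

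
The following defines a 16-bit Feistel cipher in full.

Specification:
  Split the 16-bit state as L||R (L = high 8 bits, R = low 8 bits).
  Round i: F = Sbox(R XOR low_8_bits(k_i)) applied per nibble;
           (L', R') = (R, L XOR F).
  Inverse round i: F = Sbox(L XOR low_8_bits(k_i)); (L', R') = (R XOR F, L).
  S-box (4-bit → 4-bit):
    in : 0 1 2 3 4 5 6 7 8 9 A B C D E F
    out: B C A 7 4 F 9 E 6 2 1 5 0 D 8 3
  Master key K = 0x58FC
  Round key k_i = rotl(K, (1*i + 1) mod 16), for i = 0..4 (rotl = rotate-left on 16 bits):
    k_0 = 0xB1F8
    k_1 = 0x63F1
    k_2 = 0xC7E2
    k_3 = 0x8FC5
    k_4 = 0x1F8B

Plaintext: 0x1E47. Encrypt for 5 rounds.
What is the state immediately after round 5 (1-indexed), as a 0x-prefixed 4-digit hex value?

0x4978

s_0 = plaintext = 0x1E47
s_1 = Round(s_0, k_0) = 0x474D
s_2 = Round(s_1, k_1) = 0x4D17
s_3 = Round(s_2, k_2) = 0x1772
s_4 = Round(s_3, k_3) = 0x7249
s_5 = Round(s_4, k_4) = 0x4978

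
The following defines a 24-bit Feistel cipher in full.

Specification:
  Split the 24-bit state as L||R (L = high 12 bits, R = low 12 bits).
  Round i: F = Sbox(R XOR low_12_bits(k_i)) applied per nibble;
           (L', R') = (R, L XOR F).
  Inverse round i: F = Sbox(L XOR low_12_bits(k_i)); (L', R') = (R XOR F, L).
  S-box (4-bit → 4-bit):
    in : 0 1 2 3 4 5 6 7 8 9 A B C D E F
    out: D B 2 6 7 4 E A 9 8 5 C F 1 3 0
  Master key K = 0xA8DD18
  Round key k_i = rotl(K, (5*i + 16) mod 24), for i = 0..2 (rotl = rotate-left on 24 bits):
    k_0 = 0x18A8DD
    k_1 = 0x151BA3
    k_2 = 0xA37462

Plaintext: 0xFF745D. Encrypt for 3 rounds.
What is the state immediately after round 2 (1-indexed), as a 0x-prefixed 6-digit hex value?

0x06A8A5

s_0 = plaintext = 0xFF745D
s_1 = Round(s_0, k_0) = 0x45D06A
s_2 = Round(s_1, k_1) = 0x06A8A5
s_3 = Round(s_2, k_2) = 0x8A5F90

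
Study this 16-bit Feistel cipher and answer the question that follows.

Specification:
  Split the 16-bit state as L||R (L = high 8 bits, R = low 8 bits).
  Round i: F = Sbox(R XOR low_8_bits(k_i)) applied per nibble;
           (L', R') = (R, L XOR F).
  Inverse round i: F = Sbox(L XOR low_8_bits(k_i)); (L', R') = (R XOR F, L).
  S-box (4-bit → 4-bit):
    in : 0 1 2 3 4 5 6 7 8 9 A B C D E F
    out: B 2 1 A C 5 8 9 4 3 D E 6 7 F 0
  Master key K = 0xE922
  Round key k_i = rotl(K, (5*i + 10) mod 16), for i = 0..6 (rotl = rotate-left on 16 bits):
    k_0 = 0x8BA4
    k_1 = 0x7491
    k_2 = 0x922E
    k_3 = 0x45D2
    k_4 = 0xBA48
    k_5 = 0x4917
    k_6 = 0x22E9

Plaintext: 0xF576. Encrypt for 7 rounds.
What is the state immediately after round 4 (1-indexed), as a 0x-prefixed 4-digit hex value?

0x1331

s_0 = plaintext = 0xF576
s_1 = Round(s_0, k_0) = 0x7684
s_2 = Round(s_1, k_1) = 0x8453
s_3 = Round(s_2, k_2) = 0x5313
s_4 = Round(s_3, k_3) = 0x1331
s_5 = Round(s_4, k_4) = 0x3180
s_6 = Round(s_5, k_5) = 0x8008
s_7 = Round(s_6, k_6) = 0x0872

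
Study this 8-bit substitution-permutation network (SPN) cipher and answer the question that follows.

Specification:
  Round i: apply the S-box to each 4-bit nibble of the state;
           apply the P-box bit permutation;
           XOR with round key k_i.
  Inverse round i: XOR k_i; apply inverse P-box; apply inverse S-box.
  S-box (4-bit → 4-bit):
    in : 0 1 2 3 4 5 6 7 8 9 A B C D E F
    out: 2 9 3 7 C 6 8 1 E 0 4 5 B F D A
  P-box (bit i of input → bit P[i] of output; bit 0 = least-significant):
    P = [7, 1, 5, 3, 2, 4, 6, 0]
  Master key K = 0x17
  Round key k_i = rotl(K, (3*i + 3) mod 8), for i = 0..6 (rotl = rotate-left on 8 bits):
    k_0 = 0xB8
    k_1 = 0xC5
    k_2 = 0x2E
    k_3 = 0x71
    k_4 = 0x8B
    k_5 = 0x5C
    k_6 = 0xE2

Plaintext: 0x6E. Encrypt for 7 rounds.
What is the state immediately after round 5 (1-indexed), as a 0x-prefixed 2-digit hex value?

s_0 = plaintext = 0x6E
s_1 = Round(s_0, k_0) = 0x11
s_2 = Round(s_1, k_1) = 0x48
s_3 = Round(s_2, k_2) = 0x45
s_4 = Round(s_3, k_3) = 0x12
s_5 = Round(s_4, k_4) = 0x0C
s_6 = Round(s_5, k_5) = 0xC6
s_7 = Round(s_6, k_6) = 0xFF

0x0C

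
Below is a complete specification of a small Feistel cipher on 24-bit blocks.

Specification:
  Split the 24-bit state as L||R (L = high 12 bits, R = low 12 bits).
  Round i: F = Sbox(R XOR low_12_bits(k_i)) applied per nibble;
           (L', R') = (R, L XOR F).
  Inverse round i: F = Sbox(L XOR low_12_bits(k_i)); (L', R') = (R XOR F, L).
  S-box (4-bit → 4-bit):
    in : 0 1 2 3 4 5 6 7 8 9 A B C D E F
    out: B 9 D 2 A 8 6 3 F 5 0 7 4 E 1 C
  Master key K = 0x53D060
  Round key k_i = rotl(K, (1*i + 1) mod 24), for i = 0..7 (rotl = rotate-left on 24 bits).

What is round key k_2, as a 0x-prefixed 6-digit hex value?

0x9E8302

K = 0x53D060
k_0 = rotl(K, (1*0+1) mod 24) = rotl(K, 1) = 0xA7A0C0
k_1 = rotl(K, (1*1+1) mod 24) = rotl(K, 2) = 0x4F4181
k_2 = rotl(K, (1*2+1) mod 24) = rotl(K, 3) = 0x9E8302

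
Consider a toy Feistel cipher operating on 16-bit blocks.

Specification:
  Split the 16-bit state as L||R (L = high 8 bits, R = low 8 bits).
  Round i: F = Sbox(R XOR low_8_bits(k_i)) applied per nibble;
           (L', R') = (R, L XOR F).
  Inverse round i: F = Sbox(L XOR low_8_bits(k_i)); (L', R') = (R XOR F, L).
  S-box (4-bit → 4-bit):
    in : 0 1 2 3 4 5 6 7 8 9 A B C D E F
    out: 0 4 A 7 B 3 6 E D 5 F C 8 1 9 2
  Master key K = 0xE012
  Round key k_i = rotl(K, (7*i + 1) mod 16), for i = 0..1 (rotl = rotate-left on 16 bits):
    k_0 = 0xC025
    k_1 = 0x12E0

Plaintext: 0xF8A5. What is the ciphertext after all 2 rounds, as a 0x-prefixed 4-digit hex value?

0x2828

s_0 = plaintext = 0xF8A5
s_1 = Round(s_0, k_0) = 0xA528
s_2 = Round(s_1, k_1) = 0x2828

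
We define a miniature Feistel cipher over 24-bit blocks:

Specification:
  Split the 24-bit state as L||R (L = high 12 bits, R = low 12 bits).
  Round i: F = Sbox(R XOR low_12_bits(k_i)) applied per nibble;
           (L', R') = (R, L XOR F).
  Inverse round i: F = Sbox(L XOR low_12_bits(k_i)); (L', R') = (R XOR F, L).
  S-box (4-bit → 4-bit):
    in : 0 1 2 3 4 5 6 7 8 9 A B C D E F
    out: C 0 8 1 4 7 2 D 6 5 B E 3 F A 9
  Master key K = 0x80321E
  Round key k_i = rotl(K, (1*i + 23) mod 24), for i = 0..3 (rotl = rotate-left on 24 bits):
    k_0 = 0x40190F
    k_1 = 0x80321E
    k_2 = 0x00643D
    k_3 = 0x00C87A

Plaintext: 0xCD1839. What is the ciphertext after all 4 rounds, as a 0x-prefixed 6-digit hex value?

0xE5D04B

s_0 = plaintext = 0xCD1839
s_1 = Round(s_0, k_0) = 0x839CC3
s_2 = Round(s_1, k_1) = 0xCC32C6
s_3 = Round(s_2, k_2) = 0x2C6E5D
s_4 = Round(s_3, k_3) = 0xE5D04B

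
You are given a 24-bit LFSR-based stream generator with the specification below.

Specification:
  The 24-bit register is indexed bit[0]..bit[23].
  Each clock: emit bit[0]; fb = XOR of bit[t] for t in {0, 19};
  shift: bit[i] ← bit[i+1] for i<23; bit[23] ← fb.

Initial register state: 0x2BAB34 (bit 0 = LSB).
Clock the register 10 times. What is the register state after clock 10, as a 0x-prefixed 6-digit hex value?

0x444AEA

reg_0 = 0x2BAB34
clock 1: out=0, reg = 0x95D59A
clock 2: out=0, reg = 0x4AEACD
clock 3: out=1, reg = 0x257566
clock 4: out=0, reg = 0x12BAB3
clock 5: out=1, reg = 0x895D59
clock 6: out=1, reg = 0x44AEAC
clock 7: out=0, reg = 0x225756
clock 8: out=0, reg = 0x112BAB
clock 9: out=1, reg = 0x8895D5
clock 10: out=1, reg = 0x444AEA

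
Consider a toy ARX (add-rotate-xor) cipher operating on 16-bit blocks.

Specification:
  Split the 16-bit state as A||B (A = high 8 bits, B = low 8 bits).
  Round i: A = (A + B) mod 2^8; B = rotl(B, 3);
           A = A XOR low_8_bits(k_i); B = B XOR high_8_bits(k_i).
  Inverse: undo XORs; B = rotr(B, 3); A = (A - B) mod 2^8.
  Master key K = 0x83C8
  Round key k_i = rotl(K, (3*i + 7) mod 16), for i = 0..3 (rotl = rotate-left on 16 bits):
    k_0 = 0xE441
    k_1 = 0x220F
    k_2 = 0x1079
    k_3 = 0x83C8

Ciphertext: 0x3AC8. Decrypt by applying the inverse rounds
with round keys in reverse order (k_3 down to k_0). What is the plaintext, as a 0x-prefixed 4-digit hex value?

s_0 = ciphertext = 0x3AC8
s_1 = InvRound(s_0, k_3) = 0x8969
s_2 = InvRound(s_1, k_2) = 0xC12F
s_3 = InvRound(s_2, k_1) = 0x2DA1
s_4 = InvRound(s_3, k_0) = 0xC4A8

0xC4A8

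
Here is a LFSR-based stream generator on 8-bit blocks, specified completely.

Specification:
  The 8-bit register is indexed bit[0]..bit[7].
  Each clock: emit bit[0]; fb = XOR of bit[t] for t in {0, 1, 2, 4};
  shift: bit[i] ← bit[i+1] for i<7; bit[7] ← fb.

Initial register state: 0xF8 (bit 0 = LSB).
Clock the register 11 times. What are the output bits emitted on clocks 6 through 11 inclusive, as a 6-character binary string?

111101

reg_0 = 0xF8
clock 1: out=0, reg = 0xFC
clock 2: out=0, reg = 0x7E
clock 3: out=0, reg = 0xBF
clock 4: out=1, reg = 0x5F
clock 5: out=1, reg = 0x2F
clock 6: out=1, reg = 0x97
clock 7: out=1, reg = 0x4B
clock 8: out=1, reg = 0x25
clock 9: out=1, reg = 0x12
clock 10: out=0, reg = 0x09
clock 11: out=1, reg = 0x84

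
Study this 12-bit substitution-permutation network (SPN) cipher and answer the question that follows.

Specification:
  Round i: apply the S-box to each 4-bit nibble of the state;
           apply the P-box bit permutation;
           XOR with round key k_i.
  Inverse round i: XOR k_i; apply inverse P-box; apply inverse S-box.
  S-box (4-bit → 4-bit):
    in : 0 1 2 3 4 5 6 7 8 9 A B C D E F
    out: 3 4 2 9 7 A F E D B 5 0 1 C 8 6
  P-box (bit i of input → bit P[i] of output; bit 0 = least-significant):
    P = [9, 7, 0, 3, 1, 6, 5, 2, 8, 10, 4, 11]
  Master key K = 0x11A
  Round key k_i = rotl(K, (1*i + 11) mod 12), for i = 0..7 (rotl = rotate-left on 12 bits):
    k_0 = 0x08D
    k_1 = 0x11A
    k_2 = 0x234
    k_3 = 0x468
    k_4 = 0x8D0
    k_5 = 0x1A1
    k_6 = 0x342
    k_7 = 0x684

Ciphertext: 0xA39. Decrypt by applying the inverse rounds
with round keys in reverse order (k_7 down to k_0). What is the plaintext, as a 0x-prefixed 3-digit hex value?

0xA9E

s_0 = ciphertext = 0xA39
s_1 = InvRound(s_0, k_7) = 0x7D7
s_2 = InvRound(s_1, k_6) = 0xFEF
s_3 = InvRound(s_2, k_5) = 0x593
s_4 = InvRound(s_3, k_4) = 0x901
s_5 = InvRound(s_4, k_3) = 0x9FD
s_6 = InvRound(s_5, k_2) = 0x326
s_7 = InvRound(s_6, k_1) = 0x1D3
s_8 = InvRound(s_7, k_0) = 0xA9E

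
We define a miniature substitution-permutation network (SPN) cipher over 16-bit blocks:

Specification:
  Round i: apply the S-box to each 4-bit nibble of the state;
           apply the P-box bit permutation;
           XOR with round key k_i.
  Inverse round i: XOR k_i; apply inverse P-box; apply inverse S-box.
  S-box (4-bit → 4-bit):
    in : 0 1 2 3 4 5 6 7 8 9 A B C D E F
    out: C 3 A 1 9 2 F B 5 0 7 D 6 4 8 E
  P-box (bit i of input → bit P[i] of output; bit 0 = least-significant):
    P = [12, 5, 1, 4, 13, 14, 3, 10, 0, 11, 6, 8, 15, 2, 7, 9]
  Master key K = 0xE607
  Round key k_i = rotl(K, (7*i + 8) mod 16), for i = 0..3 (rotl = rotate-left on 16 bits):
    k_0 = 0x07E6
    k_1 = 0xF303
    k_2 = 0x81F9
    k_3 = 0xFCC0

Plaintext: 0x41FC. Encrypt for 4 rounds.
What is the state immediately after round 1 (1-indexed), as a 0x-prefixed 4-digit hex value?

s_0 = plaintext = 0x41FC
s_1 = Round(s_0, k_0) = 0xC9CD
s_2 = Round(s_1, k_1) = 0xB38D
s_3 = Round(s_2, k_2) = 0x2372
s_4 = Round(s_3, k_3) = 0x9AF5

0xC9CD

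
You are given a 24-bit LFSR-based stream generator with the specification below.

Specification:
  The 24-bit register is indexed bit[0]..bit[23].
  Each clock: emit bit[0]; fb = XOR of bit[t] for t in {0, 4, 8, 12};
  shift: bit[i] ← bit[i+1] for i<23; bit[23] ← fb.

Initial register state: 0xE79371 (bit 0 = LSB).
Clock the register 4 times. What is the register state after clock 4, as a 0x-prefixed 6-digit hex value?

reg_0 = 0xE79371
clock 1: out=1, reg = 0x73C9B8
clock 2: out=0, reg = 0x39E4DC
clock 3: out=0, reg = 0x9CF26E
clock 4: out=0, reg = 0xCE7937

0xCE7937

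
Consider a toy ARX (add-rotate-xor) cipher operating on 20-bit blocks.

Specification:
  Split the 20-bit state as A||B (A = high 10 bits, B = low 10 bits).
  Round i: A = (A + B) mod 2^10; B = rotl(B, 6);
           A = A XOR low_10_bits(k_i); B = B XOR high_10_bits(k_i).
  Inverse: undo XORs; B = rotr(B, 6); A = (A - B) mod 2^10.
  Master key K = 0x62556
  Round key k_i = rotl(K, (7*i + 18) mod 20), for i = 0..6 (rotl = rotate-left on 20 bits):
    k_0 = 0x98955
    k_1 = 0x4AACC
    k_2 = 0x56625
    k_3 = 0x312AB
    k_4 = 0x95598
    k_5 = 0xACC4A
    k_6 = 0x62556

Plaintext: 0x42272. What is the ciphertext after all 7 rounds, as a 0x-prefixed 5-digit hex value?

s_0 = plaintext = 0x42272
s_1 = Round(s_0, k_0) = 0x8BEC5
s_2 = Round(s_1, k_1) = 0x8E046
s_3 = Round(s_2, k_2) = 0x16CDD
s_4 = Round(s_3, k_3) = 0xE4F89
s_5 = Round(s_4, k_4) = 0xA102D
s_6 = Round(s_5, k_5) = 0xBEDF1
s_7 = Round(s_6, k_6) = 0x6E9D6

0x6E9D6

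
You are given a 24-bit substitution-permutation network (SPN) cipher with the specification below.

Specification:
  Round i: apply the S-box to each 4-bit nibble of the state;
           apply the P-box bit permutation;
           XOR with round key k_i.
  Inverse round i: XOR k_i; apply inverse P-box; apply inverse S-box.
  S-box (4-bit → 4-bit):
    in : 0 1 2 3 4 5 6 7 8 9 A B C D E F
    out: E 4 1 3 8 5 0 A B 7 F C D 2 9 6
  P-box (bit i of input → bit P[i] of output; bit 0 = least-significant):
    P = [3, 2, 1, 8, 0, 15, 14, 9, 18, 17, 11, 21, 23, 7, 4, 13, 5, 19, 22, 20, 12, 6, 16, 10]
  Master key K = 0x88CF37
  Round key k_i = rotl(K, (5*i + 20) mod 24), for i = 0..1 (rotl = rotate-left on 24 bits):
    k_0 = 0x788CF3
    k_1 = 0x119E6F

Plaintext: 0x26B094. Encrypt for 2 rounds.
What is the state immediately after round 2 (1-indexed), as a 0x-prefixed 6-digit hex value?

0x4CA4C6

s_0 = plaintext = 0x26B094
s_1 = Round(s_0, k_0) = 0x5A75E2
s_2 = Round(s_1, k_1) = 0x4CA4C6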